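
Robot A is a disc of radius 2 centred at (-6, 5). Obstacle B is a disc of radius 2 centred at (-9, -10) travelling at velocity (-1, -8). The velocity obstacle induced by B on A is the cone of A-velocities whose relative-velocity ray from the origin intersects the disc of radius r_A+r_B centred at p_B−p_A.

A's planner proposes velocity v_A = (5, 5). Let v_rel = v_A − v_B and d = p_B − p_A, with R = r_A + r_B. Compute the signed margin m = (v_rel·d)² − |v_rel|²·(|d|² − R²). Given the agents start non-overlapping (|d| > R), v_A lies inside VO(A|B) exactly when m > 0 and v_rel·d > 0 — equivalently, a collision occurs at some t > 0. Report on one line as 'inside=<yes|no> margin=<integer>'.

d = (-3, -15),  |d|² = 234;  R = 2+2 = 4,  c = 234−4² = 218
v_rel = (6, 13),  |v_rel|² = 205;  v_rel·d = (6)·(-3) + (13)·(-15) = -213
205·t² + 426·t + 218 = 0  ⇒  m = (-213)² − 205·218 = 679
m = 679 > 0,  v_rel·d = -213 < 0  ⇒  outside

inside=no margin=679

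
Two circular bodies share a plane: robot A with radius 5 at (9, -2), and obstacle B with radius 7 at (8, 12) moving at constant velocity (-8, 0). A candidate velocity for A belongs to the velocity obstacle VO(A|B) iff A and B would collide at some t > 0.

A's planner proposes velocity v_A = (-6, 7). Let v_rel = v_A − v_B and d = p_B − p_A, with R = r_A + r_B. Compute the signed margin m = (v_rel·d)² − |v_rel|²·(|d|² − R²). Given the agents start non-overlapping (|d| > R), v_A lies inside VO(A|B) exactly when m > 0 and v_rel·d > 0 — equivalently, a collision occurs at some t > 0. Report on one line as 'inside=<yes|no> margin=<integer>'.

d = (-1, 14),  |d|² = 197;  R = 5+7 = 12,  c = 197−12² = 53
v_rel = (2, 7),  |v_rel|² = 53;  v_rel·d = (2)·(-1) + (7)·(14) = 96
53·t² − 192·t + 53 = 0  ⇒  m = 96² − 53·53 = 6407
m = 6407 > 0,  v_rel·d = 96 > 0  ⇒  inside

inside=yes margin=6407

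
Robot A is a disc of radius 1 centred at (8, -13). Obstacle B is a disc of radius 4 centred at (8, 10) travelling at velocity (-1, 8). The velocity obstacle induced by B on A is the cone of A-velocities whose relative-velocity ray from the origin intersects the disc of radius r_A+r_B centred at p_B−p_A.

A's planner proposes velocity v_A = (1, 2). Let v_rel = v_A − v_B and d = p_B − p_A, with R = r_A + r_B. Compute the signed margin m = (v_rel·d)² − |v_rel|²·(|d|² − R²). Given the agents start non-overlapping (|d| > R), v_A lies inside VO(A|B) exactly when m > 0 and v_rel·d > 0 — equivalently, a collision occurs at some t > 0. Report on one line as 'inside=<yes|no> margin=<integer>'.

d = (0, 23),  |d|² = 529;  R = 1+4 = 5,  c = 529−5² = 504
v_rel = (2, -6),  |v_rel|² = 40;  v_rel·d = (2)·(0) + (-6)·(23) = -138
40·t² + 276·t + 504 = 0  ⇒  m = (-138)² − 40·504 = -1116
m = -1116 < 0,  v_rel·d = -138 < 0  ⇒  outside

inside=no margin=-1116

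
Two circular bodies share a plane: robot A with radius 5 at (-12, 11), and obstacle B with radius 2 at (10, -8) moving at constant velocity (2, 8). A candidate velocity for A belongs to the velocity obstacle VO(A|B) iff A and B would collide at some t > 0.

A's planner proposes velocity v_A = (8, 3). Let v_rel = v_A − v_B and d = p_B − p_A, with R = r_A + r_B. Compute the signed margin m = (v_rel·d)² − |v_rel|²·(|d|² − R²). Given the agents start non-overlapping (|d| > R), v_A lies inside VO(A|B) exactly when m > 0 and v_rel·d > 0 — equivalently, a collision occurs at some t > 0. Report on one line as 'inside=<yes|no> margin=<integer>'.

d = (22, -19),  |d|² = 845;  R = 5+2 = 7,  c = 845−7² = 796
v_rel = (6, -5),  |v_rel|² = 61;  v_rel·d = (6)·(22) + (-5)·(-19) = 227
61·t² − 454·t + 796 = 0  ⇒  m = 227² − 61·796 = 2973
m = 2973 > 0,  v_rel·d = 227 > 0  ⇒  inside

inside=yes margin=2973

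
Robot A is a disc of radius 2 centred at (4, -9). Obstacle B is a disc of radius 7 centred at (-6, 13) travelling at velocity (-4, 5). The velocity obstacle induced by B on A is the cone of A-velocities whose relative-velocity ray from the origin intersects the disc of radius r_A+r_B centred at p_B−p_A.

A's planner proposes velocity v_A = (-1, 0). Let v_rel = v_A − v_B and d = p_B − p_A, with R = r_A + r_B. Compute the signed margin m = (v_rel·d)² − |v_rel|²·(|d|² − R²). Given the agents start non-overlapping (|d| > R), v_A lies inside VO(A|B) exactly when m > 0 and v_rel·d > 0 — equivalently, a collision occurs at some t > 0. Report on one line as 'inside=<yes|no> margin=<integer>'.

d = (-10, 22),  |d|² = 584;  R = 2+7 = 9,  c = 584−9² = 503
v_rel = (3, -5),  |v_rel|² = 34;  v_rel·d = (3)·(-10) + (-5)·(22) = -140
34·t² + 280·t + 503 = 0  ⇒  m = (-140)² − 34·503 = 2498
m = 2498 > 0,  v_rel·d = -140 < 0  ⇒  outside

inside=no margin=2498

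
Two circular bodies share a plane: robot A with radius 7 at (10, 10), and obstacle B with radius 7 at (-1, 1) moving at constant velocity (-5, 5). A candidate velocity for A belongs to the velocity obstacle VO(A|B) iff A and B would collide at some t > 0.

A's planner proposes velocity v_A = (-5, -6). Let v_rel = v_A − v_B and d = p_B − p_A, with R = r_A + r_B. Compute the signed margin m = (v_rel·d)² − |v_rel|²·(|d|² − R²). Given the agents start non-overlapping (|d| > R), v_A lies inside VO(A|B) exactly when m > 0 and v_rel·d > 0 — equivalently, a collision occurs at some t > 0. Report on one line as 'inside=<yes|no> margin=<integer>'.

d = (-11, -9),  |d|² = 202;  R = 7+7 = 14,  c = 202−14² = 6
v_rel = (0, -11),  |v_rel|² = 121;  v_rel·d = (0)·(-11) + (-11)·(-9) = 99
121·t² − 198·t + 6 = 0  ⇒  m = 99² − 121·6 = 9075
m = 9075 > 0,  v_rel·d = 99 > 0  ⇒  inside

inside=yes margin=9075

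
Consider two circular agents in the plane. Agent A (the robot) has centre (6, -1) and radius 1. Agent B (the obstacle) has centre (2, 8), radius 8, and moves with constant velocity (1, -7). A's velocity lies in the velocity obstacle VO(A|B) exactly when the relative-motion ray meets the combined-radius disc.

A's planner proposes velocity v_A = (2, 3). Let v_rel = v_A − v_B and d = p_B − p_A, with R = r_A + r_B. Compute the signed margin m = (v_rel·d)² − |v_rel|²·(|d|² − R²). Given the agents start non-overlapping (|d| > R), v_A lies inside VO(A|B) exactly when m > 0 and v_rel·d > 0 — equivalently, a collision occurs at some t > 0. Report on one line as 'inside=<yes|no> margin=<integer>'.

d = (-4, 9),  |d|² = 97;  R = 1+8 = 9,  c = 97−9² = 16
v_rel = (1, 10),  |v_rel|² = 101;  v_rel·d = (1)·(-4) + (10)·(9) = 86
101·t² − 172·t + 16 = 0  ⇒  m = 86² − 101·16 = 5780
m = 5780 > 0,  v_rel·d = 86 > 0  ⇒  inside

inside=yes margin=5780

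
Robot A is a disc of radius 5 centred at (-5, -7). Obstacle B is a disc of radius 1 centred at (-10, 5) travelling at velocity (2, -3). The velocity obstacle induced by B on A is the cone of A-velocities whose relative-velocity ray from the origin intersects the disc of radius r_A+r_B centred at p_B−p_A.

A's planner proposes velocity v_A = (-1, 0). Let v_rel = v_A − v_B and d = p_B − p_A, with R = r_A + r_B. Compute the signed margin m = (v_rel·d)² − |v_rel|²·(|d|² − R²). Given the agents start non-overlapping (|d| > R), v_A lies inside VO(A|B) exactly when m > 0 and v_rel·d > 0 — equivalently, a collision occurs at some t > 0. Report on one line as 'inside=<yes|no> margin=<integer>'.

d = (-5, 12),  |d|² = 169;  R = 5+1 = 6,  c = 169−6² = 133
v_rel = (-3, 3),  |v_rel|² = 18;  v_rel·d = (-3)·(-5) + (3)·(12) = 51
18·t² − 102·t + 133 = 0  ⇒  m = 51² − 18·133 = 207
m = 207 > 0,  v_rel·d = 51 > 0  ⇒  inside

inside=yes margin=207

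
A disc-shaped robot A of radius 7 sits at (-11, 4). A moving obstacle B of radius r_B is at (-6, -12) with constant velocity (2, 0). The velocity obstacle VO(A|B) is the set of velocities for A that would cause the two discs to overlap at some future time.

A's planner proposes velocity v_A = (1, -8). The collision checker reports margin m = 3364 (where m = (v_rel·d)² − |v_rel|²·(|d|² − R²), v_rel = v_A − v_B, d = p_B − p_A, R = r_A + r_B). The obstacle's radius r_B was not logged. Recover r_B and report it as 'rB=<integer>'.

m = 3364
d = (5, -16);  v_rel = (-1, -8),  |v_rel|² = 65
v_rel×d = (-1)·(-16) − (-8)·(5) = 56
since m = R²·65 − 56²:  R² = (3136 + 3364) / 65 = 100
R = √100 = 10  ⇒  r_B = 10 − 7 = 3

rB=3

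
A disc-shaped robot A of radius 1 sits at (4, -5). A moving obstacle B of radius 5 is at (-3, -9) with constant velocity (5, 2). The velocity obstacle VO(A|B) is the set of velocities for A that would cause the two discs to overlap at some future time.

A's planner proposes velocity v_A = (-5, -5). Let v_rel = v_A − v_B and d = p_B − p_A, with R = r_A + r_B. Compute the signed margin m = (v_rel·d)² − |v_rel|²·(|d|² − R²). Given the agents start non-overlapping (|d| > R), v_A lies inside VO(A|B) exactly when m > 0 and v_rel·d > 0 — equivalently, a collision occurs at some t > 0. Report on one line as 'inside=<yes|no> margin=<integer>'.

d = (-7, -4),  |d|² = 65;  R = 1+5 = 6,  c = 65−6² = 29
v_rel = (-10, -7),  |v_rel|² = 149;  v_rel·d = (-10)·(-7) + (-7)·(-4) = 98
149·t² − 196·t + 29 = 0  ⇒  m = 98² − 149·29 = 5283
m = 5283 > 0,  v_rel·d = 98 > 0  ⇒  inside

inside=yes margin=5283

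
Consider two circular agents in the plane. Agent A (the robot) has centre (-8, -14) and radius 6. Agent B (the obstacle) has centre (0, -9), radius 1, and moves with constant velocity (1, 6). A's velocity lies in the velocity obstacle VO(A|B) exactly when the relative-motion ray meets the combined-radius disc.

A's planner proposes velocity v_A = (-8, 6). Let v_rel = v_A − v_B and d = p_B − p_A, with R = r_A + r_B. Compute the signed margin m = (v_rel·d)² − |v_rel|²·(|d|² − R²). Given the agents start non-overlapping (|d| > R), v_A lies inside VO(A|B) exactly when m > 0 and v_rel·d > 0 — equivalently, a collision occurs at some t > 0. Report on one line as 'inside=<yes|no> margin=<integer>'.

d = (8, 5),  |d|² = 89;  R = 6+1 = 7,  c = 89−7² = 40
v_rel = (-9, 0),  |v_rel|² = 81;  v_rel·d = (-9)·(8) + (0)·(5) = -72
81·t² + 144·t + 40 = 0  ⇒  m = (-72)² − 81·40 = 1944
m = 1944 > 0,  v_rel·d = -72 < 0  ⇒  outside

inside=no margin=1944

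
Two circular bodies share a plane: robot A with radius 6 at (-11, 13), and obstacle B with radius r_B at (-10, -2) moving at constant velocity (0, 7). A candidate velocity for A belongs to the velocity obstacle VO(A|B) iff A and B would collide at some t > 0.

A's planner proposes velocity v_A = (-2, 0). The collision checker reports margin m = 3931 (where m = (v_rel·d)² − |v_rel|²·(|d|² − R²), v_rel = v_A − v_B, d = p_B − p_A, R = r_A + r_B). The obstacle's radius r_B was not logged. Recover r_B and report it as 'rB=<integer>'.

m = 3931
d = (1, -15);  v_rel = (-2, -7),  |v_rel|² = 53
v_rel×d = (-2)·(-15) − (-7)·(1) = 37
since m = R²·53 − 37²:  R² = (1369 + 3931) / 53 = 100
R = √100 = 10  ⇒  r_B = 10 − 6 = 4

rB=4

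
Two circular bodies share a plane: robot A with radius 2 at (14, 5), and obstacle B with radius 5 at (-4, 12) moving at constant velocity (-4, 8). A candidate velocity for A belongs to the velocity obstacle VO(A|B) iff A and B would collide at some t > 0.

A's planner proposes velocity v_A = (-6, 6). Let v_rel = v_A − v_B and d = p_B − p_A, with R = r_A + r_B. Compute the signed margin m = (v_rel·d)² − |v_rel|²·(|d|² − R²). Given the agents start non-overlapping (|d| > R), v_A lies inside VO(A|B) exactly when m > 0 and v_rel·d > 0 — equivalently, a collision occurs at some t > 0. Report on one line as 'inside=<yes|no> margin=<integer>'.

d = (-18, 7),  |d|² = 373;  R = 2+5 = 7,  c = 373−7² = 324
v_rel = (-2, -2),  |v_rel|² = 8;  v_rel·d = (-2)·(-18) + (-2)·(7) = 22
8·t² − 44·t + 324 = 0  ⇒  m = 22² − 8·324 = -2108
m = -2108 < 0,  v_rel·d = 22 > 0  ⇒  outside

inside=no margin=-2108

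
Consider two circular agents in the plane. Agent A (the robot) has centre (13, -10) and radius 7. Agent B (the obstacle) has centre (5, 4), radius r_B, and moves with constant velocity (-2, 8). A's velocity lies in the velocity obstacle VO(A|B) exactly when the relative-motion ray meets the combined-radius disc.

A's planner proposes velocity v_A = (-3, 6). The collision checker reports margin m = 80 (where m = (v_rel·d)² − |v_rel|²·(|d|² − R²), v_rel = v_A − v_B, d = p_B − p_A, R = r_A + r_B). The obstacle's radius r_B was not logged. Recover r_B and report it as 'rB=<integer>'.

m = 80
d = (-8, 14);  v_rel = (-1, -2),  |v_rel|² = 5
v_rel×d = (-1)·(14) − (-2)·(-8) = -30
since m = R²·5 − (-30)²:  R² = (900 + 80) / 5 = 196
R = √196 = 14  ⇒  r_B = 14 − 7 = 7

rB=7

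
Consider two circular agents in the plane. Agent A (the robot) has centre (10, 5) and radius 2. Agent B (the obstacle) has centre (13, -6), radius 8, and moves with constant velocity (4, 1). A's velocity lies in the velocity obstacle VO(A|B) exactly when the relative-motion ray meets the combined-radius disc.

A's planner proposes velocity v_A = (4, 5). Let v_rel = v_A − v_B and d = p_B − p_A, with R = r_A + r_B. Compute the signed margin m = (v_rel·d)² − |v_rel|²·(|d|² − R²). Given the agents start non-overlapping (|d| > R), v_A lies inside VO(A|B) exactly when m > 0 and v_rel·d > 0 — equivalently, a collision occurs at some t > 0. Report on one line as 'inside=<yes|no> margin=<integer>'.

d = (3, -11),  |d|² = 130;  R = 2+8 = 10,  c = 130−10² = 30
v_rel = (0, 4),  |v_rel|² = 16;  v_rel·d = (0)·(3) + (4)·(-11) = -44
16·t² + 88·t + 30 = 0  ⇒  m = (-44)² − 16·30 = 1456
m = 1456 > 0,  v_rel·d = -44 < 0  ⇒  outside

inside=no margin=1456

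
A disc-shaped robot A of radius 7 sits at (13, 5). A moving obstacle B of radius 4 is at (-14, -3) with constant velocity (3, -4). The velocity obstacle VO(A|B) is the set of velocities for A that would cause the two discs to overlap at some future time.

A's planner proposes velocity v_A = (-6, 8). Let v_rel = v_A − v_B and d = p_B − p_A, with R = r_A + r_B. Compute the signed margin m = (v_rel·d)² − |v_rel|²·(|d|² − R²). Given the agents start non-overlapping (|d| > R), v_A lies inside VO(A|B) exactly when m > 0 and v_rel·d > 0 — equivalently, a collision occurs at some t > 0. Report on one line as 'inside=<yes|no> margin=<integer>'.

d = (-27, -8),  |d|² = 793;  R = 7+4 = 11,  c = 793−11² = 672
v_rel = (-9, 12),  |v_rel|² = 225;  v_rel·d = (-9)·(-27) + (12)·(-8) = 147
225·t² − 294·t + 672 = 0  ⇒  m = 147² − 225·672 = -129591
m = -129591 < 0,  v_rel·d = 147 > 0  ⇒  outside

inside=no margin=-129591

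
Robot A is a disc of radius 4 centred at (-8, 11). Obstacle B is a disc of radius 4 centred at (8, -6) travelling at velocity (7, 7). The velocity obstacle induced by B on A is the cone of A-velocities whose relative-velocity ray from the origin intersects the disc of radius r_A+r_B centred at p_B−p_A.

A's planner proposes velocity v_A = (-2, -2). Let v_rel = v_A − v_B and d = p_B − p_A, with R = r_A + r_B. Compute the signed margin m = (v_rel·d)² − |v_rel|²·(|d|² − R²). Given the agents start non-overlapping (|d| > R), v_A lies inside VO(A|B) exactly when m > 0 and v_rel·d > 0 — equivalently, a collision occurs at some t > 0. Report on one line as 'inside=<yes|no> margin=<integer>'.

d = (16, -17),  |d|² = 545;  R = 4+4 = 8,  c = 545−8² = 481
v_rel = (-9, -9),  |v_rel|² = 162;  v_rel·d = (-9)·(16) + (-9)·(-17) = 9
162·t² − 18·t + 481 = 0  ⇒  m = 9² − 162·481 = -77841
m = -77841 < 0,  v_rel·d = 9 > 0  ⇒  outside

inside=no margin=-77841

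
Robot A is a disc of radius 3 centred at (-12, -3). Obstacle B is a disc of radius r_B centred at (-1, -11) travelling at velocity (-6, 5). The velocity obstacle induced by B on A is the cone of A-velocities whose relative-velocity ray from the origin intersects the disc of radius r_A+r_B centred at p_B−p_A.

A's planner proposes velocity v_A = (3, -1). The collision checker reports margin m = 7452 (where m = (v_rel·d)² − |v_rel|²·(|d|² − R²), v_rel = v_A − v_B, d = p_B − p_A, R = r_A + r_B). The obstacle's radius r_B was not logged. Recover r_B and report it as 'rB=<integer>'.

m = 7452
d = (11, -8);  v_rel = (9, -6),  |v_rel|² = 117
v_rel×d = (9)·(-8) − (-6)·(11) = -6
since m = R²·117 − (-6)²:  R² = (36 + 7452) / 117 = 64
R = √64 = 8  ⇒  r_B = 8 − 3 = 5

rB=5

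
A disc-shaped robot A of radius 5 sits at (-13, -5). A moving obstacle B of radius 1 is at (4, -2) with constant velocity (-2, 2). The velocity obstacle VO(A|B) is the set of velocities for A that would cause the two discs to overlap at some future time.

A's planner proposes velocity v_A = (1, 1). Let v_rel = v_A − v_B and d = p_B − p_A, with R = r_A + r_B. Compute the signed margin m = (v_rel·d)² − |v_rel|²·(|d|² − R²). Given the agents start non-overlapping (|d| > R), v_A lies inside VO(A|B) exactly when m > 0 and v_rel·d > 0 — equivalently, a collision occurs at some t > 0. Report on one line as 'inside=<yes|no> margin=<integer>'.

d = (17, 3),  |d|² = 298;  R = 5+1 = 6,  c = 298−6² = 262
v_rel = (3, -1),  |v_rel|² = 10;  v_rel·d = (3)·(17) + (-1)·(3) = 48
10·t² − 96·t + 262 = 0  ⇒  m = 48² − 10·262 = -316
m = -316 < 0,  v_rel·d = 48 > 0  ⇒  outside

inside=no margin=-316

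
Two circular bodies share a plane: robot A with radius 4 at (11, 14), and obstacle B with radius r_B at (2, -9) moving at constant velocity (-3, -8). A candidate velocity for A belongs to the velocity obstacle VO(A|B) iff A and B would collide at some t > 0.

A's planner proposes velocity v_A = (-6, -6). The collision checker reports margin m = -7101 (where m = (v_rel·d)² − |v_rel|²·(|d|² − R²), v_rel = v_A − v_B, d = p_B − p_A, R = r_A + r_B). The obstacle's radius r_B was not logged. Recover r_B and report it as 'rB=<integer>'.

m = -7101
d = (-9, -23);  v_rel = (-3, 2),  |v_rel|² = 13
v_rel×d = (-3)·(-23) − (2)·(-9) = 87
since m = R²·13 − 87²:  R² = (7569 + -7101) / 13 = 36
R = √36 = 6  ⇒  r_B = 6 − 4 = 2

rB=2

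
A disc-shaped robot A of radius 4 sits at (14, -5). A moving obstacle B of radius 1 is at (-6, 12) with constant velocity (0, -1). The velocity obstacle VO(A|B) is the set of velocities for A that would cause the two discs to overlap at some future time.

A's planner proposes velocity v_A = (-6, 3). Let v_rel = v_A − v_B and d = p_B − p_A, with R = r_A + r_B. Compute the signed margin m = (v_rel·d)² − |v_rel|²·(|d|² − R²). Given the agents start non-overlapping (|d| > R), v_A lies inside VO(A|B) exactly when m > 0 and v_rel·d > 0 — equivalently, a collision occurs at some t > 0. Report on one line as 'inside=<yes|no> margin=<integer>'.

d = (-20, 17),  |d|² = 689;  R = 4+1 = 5,  c = 689−5² = 664
v_rel = (-6, 4),  |v_rel|² = 52;  v_rel·d = (-6)·(-20) + (4)·(17) = 188
52·t² − 376·t + 664 = 0  ⇒  m = 188² − 52·664 = 816
m = 816 > 0,  v_rel·d = 188 > 0  ⇒  inside

inside=yes margin=816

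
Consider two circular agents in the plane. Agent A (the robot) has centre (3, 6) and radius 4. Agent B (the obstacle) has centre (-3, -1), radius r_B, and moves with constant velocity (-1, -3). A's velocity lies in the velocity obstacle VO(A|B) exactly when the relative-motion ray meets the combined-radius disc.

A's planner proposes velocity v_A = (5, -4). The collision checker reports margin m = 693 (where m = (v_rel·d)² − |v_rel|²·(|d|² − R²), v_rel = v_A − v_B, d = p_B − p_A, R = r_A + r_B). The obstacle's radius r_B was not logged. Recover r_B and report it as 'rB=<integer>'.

m = 693
d = (-6, -7);  v_rel = (6, -1),  |v_rel|² = 37
v_rel×d = (6)·(-7) − (-1)·(-6) = -48
since m = R²·37 − (-48)²:  R² = (2304 + 693) / 37 = 81
R = √81 = 9  ⇒  r_B = 9 − 4 = 5

rB=5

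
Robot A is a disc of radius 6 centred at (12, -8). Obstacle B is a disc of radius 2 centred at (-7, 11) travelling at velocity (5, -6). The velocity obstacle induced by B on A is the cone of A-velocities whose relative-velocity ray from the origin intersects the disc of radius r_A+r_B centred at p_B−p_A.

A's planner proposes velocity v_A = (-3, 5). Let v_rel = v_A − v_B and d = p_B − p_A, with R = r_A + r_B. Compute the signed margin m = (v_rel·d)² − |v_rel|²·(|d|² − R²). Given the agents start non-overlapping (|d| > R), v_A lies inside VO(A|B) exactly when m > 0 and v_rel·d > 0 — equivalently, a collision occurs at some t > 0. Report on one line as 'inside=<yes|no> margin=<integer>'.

d = (-19, 19),  |d|² = 722;  R = 6+2 = 8,  c = 722−8² = 658
v_rel = (-8, 11),  |v_rel|² = 185;  v_rel·d = (-8)·(-19) + (11)·(19) = 361
185·t² − 722·t + 658 = 0  ⇒  m = 361² − 185·658 = 8591
m = 8591 > 0,  v_rel·d = 361 > 0  ⇒  inside

inside=yes margin=8591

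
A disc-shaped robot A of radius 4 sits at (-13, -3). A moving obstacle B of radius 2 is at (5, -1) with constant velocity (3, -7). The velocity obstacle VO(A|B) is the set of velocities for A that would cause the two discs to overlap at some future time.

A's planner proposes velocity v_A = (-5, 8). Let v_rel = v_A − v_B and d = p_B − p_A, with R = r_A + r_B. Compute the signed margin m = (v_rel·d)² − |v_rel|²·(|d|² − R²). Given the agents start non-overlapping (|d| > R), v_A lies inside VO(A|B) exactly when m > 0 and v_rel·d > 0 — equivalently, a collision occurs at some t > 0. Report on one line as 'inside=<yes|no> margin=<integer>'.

d = (18, 2),  |d|² = 328;  R = 4+2 = 6,  c = 328−6² = 292
v_rel = (-8, 15),  |v_rel|² = 289;  v_rel·d = (-8)·(18) + (15)·(2) = -114
289·t² + 228·t + 292 = 0  ⇒  m = (-114)² − 289·292 = -71392
m = -71392 < 0,  v_rel·d = -114 < 0  ⇒  outside

inside=no margin=-71392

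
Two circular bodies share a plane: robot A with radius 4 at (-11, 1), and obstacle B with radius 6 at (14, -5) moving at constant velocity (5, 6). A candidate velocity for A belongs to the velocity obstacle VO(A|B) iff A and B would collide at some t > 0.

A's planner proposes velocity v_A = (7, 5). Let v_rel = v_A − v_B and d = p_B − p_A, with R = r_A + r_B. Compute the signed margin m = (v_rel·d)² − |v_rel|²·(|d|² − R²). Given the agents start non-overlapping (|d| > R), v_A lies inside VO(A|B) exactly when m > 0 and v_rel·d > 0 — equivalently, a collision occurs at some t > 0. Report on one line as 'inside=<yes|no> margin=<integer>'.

d = (25, -6),  |d|² = 661;  R = 4+6 = 10,  c = 661−10² = 561
v_rel = (2, -1),  |v_rel|² = 5;  v_rel·d = (2)·(25) + (-1)·(-6) = 56
5·t² − 112·t + 561 = 0  ⇒  m = 56² − 5·561 = 331
m = 331 > 0,  v_rel·d = 56 > 0  ⇒  inside

inside=yes margin=331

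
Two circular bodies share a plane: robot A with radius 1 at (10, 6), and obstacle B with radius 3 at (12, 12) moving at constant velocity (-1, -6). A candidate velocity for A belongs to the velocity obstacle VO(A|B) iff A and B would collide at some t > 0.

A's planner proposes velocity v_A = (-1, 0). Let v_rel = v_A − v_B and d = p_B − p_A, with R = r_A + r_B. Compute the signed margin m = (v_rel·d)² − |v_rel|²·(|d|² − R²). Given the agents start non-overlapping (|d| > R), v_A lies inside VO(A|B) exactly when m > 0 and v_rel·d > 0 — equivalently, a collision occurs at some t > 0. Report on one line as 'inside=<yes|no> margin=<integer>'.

d = (2, 6),  |d|² = 40;  R = 1+3 = 4,  c = 40−4² = 24
v_rel = (0, 6),  |v_rel|² = 36;  v_rel·d = (0)·(2) + (6)·(6) = 36
36·t² − 72·t + 24 = 0  ⇒  m = 36² − 36·24 = 432
m = 432 > 0,  v_rel·d = 36 > 0  ⇒  inside

inside=yes margin=432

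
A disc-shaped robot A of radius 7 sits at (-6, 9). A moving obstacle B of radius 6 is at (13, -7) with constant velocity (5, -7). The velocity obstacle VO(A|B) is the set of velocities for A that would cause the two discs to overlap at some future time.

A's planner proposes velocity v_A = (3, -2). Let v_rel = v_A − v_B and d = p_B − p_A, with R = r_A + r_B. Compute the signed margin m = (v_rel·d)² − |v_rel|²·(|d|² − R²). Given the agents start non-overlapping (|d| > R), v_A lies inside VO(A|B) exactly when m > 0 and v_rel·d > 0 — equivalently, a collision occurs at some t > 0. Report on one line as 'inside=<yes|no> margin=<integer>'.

d = (19, -16),  |d|² = 617;  R = 7+6 = 13,  c = 617−13² = 448
v_rel = (-2, 5),  |v_rel|² = 29;  v_rel·d = (-2)·(19) + (5)·(-16) = -118
29·t² + 236·t + 448 = 0  ⇒  m = (-118)² − 29·448 = 932
m = 932 > 0,  v_rel·d = -118 < 0  ⇒  outside

inside=no margin=932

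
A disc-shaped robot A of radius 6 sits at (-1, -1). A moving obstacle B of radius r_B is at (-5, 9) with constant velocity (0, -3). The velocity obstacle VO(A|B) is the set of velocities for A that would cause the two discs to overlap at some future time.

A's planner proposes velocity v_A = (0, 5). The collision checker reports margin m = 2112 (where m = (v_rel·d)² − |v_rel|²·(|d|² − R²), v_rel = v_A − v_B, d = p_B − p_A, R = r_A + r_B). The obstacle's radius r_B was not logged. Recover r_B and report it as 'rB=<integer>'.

m = 2112
d = (-4, 10);  v_rel = (0, 8),  |v_rel|² = 64
v_rel×d = (0)·(10) − (8)·(-4) = 32
since m = R²·64 − 32²:  R² = (1024 + 2112) / 64 = 49
R = √49 = 7  ⇒  r_B = 7 − 6 = 1

rB=1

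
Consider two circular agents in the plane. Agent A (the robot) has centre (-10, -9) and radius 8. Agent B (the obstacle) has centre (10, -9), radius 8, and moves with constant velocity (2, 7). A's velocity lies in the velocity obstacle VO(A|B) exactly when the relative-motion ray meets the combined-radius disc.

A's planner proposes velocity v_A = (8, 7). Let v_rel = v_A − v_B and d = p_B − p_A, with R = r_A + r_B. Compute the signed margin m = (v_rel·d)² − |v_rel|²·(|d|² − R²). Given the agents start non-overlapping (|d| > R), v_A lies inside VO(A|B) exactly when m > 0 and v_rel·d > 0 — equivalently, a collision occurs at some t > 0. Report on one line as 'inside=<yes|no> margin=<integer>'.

d = (20, 0),  |d|² = 400;  R = 8+8 = 16,  c = 400−16² = 144
v_rel = (6, 0),  |v_rel|² = 36;  v_rel·d = (6)·(20) + (0)·(0) = 120
36·t² − 240·t + 144 = 0  ⇒  m = 120² − 36·144 = 9216
m = 9216 > 0,  v_rel·d = 120 > 0  ⇒  inside

inside=yes margin=9216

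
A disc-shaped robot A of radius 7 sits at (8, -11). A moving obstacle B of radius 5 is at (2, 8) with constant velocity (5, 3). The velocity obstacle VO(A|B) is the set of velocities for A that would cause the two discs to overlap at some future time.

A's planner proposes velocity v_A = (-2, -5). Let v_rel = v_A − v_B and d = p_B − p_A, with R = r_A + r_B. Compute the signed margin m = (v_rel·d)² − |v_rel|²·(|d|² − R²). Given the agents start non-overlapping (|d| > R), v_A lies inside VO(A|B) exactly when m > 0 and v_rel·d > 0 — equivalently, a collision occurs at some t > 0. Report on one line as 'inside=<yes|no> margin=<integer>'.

d = (-6, 19),  |d|² = 397;  R = 7+5 = 12,  c = 397−12² = 253
v_rel = (-7, -8),  |v_rel|² = 113;  v_rel·d = (-7)·(-6) + (-8)·(19) = -110
113·t² + 220·t + 253 = 0  ⇒  m = (-110)² − 113·253 = -16489
m = -16489 < 0,  v_rel·d = -110 < 0  ⇒  outside

inside=no margin=-16489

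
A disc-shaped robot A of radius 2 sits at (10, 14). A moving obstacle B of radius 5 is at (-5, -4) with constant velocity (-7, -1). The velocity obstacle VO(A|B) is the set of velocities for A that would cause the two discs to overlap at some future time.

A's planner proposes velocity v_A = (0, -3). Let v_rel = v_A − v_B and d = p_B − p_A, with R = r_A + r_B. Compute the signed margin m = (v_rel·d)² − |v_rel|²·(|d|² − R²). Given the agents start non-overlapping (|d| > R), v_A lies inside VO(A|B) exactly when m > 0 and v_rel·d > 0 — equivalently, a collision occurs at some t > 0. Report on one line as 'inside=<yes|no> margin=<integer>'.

d = (-15, -18),  |d|² = 549;  R = 2+5 = 7,  c = 549−7² = 500
v_rel = (7, -2),  |v_rel|² = 53;  v_rel·d = (7)·(-15) + (-2)·(-18) = -69
53·t² + 138·t + 500 = 0  ⇒  m = (-69)² − 53·500 = -21739
m = -21739 < 0,  v_rel·d = -69 < 0  ⇒  outside

inside=no margin=-21739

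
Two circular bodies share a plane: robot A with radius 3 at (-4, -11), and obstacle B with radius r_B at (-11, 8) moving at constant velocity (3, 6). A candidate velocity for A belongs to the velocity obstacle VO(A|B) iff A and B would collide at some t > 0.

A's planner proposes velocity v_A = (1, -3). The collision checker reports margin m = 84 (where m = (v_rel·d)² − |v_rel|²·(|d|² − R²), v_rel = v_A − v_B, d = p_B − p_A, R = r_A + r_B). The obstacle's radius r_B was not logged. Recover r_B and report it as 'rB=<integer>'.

m = 84
d = (-7, 19);  v_rel = (-2, -9),  |v_rel|² = 85
v_rel×d = (-2)·(19) − (-9)·(-7) = -101
since m = R²·85 − (-101)²:  R² = (10201 + 84) / 85 = 121
R = √121 = 11  ⇒  r_B = 11 − 3 = 8

rB=8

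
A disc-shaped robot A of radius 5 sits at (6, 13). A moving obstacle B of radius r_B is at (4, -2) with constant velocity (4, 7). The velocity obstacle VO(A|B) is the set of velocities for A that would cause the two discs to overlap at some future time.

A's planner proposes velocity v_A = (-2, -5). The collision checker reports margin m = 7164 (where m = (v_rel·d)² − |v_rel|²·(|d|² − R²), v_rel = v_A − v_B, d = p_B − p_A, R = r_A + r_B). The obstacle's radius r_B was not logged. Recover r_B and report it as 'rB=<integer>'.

m = 7164
d = (-2, -15);  v_rel = (-6, -12),  |v_rel|² = 180
v_rel×d = (-6)·(-15) − (-12)·(-2) = 66
since m = R²·180 − 66²:  R² = (4356 + 7164) / 180 = 64
R = √64 = 8  ⇒  r_B = 8 − 5 = 3

rB=3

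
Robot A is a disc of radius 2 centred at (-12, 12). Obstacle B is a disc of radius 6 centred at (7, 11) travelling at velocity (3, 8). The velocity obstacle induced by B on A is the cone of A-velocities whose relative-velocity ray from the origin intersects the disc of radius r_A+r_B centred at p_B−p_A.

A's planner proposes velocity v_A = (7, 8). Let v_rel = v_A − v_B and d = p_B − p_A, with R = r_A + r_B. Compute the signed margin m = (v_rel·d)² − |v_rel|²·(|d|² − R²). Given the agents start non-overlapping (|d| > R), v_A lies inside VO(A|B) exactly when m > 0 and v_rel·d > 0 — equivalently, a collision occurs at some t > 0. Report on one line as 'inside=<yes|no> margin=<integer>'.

d = (19, -1),  |d|² = 362;  R = 2+6 = 8,  c = 362−8² = 298
v_rel = (4, 0),  |v_rel|² = 16;  v_rel·d = (4)·(19) + (0)·(-1) = 76
16·t² − 152·t + 298 = 0  ⇒  m = 76² − 16·298 = 1008
m = 1008 > 0,  v_rel·d = 76 > 0  ⇒  inside

inside=yes margin=1008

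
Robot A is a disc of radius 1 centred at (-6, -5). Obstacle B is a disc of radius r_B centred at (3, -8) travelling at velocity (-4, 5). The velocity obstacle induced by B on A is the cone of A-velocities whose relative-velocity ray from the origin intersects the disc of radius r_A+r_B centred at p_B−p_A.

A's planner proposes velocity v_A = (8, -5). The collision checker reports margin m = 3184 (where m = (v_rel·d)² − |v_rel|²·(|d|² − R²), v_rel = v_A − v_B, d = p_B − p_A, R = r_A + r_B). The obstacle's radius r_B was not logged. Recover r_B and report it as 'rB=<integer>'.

m = 3184
d = (9, -3);  v_rel = (12, -10),  |v_rel|² = 244
v_rel×d = (12)·(-3) − (-10)·(9) = 54
since m = R²·244 − 54²:  R² = (2916 + 3184) / 244 = 25
R = √25 = 5  ⇒  r_B = 5 − 1 = 4

rB=4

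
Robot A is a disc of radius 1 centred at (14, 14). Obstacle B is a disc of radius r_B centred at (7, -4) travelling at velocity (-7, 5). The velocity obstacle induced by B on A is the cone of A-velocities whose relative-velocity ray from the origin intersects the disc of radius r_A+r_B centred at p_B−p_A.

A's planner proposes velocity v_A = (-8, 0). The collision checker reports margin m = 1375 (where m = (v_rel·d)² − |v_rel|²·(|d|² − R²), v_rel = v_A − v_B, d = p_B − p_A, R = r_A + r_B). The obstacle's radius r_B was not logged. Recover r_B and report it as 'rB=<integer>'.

m = 1375
d = (-7, -18);  v_rel = (-1, -5),  |v_rel|² = 26
v_rel×d = (-1)·(-18) − (-5)·(-7) = -17
since m = R²·26 − (-17)²:  R² = (289 + 1375) / 26 = 64
R = √64 = 8  ⇒  r_B = 8 − 1 = 7

rB=7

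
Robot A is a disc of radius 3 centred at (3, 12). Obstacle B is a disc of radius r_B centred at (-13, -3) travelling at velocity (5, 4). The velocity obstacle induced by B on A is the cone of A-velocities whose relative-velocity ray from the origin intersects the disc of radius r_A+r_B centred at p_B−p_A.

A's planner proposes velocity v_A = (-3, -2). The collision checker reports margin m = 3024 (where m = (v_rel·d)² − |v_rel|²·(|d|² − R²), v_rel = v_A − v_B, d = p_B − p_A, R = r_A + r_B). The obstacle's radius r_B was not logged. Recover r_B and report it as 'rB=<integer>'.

m = 3024
d = (-16, -15);  v_rel = (-8, -6),  |v_rel|² = 100
v_rel×d = (-8)·(-15) − (-6)·(-16) = 24
since m = R²·100 − 24²:  R² = (576 + 3024) / 100 = 36
R = √36 = 6  ⇒  r_B = 6 − 3 = 3

rB=3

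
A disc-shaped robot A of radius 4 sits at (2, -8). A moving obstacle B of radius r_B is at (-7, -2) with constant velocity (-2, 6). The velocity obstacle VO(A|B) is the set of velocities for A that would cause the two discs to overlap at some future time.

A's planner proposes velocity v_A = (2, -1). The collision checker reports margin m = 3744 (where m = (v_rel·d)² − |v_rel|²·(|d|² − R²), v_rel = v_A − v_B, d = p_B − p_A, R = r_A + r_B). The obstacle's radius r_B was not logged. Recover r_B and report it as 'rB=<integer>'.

m = 3744
d = (-9, 6);  v_rel = (4, -7),  |v_rel|² = 65
v_rel×d = (4)·(6) − (-7)·(-9) = -39
since m = R²·65 − (-39)²:  R² = (1521 + 3744) / 65 = 81
R = √81 = 9  ⇒  r_B = 9 − 4 = 5

rB=5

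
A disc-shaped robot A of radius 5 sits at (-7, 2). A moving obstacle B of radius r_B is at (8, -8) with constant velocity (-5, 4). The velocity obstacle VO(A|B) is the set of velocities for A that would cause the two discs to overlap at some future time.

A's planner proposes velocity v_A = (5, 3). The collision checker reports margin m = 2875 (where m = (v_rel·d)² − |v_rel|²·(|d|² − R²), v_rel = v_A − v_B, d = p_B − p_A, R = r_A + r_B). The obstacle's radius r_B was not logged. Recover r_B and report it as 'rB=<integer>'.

m = 2875
d = (15, -10);  v_rel = (10, -1),  |v_rel|² = 101
v_rel×d = (10)·(-10) − (-1)·(15) = -85
since m = R²·101 − (-85)²:  R² = (7225 + 2875) / 101 = 100
R = √100 = 10  ⇒  r_B = 10 − 5 = 5

rB=5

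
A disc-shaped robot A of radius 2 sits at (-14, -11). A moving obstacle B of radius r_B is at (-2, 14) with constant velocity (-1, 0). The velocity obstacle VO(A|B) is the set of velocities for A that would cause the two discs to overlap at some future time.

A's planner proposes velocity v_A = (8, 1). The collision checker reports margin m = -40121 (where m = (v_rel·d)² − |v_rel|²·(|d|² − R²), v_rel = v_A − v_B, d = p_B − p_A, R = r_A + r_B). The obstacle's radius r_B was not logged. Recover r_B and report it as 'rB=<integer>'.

m = -40121
d = (12, 25);  v_rel = (9, 1),  |v_rel|² = 82
v_rel×d = (9)·(25) − (1)·(12) = 213
since m = R²·82 − 213²:  R² = (45369 + -40121) / 82 = 64
R = √64 = 8  ⇒  r_B = 8 − 2 = 6

rB=6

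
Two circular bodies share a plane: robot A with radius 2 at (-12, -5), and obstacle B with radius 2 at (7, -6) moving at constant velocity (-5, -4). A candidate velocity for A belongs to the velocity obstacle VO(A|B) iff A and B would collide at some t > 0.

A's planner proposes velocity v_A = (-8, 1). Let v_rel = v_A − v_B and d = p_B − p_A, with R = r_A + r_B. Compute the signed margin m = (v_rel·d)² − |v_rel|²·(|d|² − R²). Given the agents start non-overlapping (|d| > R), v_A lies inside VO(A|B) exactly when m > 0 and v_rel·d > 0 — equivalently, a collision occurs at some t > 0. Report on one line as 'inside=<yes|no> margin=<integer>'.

d = (19, -1),  |d|² = 362;  R = 2+2 = 4,  c = 362−4² = 346
v_rel = (-3, 5),  |v_rel|² = 34;  v_rel·d = (-3)·(19) + (5)·(-1) = -62
34·t² + 124·t + 346 = 0  ⇒  m = (-62)² − 34·346 = -7920
m = -7920 < 0,  v_rel·d = -62 < 0  ⇒  outside

inside=no margin=-7920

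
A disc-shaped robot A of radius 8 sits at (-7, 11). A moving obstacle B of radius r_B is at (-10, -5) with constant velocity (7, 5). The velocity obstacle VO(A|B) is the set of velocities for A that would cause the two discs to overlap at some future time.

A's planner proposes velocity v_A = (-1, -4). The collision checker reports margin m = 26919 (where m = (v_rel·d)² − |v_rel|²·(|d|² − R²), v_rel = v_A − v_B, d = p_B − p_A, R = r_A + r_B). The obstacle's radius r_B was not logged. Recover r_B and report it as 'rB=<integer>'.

m = 26919
d = (-3, -16);  v_rel = (-8, -9),  |v_rel|² = 145
v_rel×d = (-8)·(-16) − (-9)·(-3) = 101
since m = R²·145 − 101²:  R² = (10201 + 26919) / 145 = 256
R = √256 = 16  ⇒  r_B = 16 − 8 = 8

rB=8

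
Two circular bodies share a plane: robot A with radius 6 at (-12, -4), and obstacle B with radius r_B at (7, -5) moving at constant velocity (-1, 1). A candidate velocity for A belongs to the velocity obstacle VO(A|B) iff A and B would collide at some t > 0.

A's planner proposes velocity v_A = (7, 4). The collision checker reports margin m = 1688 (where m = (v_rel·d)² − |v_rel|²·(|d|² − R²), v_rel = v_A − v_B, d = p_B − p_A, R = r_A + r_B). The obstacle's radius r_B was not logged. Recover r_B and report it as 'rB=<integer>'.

m = 1688
d = (19, -1);  v_rel = (8, 3),  |v_rel|² = 73
v_rel×d = (8)·(-1) − (3)·(19) = -65
since m = R²·73 − (-65)²:  R² = (4225 + 1688) / 73 = 81
R = √81 = 9  ⇒  r_B = 9 − 6 = 3

rB=3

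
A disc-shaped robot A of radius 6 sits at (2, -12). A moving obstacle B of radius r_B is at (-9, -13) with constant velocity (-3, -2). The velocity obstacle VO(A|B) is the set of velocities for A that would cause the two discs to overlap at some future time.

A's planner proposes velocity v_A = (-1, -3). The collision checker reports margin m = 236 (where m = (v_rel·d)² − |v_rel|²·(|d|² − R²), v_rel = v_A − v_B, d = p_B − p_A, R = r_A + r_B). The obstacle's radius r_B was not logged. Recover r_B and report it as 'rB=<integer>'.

m = 236
d = (-11, -1);  v_rel = (2, -1),  |v_rel|² = 5
v_rel×d = (2)·(-1) − (-1)·(-11) = -13
since m = R²·5 − (-13)²:  R² = (169 + 236) / 5 = 81
R = √81 = 9  ⇒  r_B = 9 − 6 = 3

rB=3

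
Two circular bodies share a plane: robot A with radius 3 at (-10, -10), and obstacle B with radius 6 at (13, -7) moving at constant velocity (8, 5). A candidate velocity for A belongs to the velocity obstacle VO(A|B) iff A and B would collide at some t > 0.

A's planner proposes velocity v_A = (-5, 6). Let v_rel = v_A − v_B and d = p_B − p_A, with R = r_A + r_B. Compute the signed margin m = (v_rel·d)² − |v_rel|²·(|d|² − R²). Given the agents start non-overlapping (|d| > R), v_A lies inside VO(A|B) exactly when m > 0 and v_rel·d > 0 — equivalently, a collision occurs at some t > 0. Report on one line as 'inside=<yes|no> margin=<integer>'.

d = (23, 3),  |d|² = 538;  R = 3+6 = 9,  c = 538−9² = 457
v_rel = (-13, 1),  |v_rel|² = 170;  v_rel·d = (-13)·(23) + (1)·(3) = -296
170·t² + 592·t + 457 = 0  ⇒  m = (-296)² − 170·457 = 9926
m = 9926 > 0,  v_rel·d = -296 < 0  ⇒  outside

inside=no margin=9926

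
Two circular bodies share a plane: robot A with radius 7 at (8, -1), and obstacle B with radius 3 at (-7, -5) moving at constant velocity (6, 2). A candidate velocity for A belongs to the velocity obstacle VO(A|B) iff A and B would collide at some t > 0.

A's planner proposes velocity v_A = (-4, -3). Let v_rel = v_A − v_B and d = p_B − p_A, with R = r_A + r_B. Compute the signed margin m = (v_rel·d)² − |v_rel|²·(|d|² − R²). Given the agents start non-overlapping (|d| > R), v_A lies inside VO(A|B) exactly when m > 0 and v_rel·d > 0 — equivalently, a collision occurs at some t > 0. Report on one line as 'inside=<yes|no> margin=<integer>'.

d = (-15, -4),  |d|² = 241;  R = 7+3 = 10,  c = 241−10² = 141
v_rel = (-10, -5),  |v_rel|² = 125;  v_rel·d = (-10)·(-15) + (-5)·(-4) = 170
125·t² − 340·t + 141 = 0  ⇒  m = 170² − 125·141 = 11275
m = 11275 > 0,  v_rel·d = 170 > 0  ⇒  inside

inside=yes margin=11275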